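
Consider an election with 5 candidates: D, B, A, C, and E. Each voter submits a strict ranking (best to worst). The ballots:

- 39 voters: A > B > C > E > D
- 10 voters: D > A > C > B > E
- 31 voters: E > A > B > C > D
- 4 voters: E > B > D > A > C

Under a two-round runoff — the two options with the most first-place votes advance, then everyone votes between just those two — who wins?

Round 1 first-place votes: D 10, B 0, A 39, C 0, E 35.
A and E advance.
Runoff: A is preferred to E by 49 voters; E by 35.
A wins the runoff.

A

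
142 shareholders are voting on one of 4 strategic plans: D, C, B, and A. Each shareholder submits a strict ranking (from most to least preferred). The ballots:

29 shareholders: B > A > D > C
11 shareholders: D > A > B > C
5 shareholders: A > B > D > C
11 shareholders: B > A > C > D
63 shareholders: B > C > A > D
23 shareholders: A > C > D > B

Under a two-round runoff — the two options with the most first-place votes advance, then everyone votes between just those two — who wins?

B

Round 1 first-place votes: D 11, C 0, B 103, A 28.
B and A advance.
Runoff: B is preferred to A by 103 voters; A by 39.
B wins the runoff.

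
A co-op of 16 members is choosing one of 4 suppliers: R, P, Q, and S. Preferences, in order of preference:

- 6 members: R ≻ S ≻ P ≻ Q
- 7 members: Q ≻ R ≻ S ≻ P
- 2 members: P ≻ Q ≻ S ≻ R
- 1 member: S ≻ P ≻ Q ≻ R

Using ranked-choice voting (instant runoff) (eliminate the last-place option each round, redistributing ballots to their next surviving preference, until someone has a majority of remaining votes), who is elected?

Q

Round 1: R 6, P 2, Q 7, S 1. Eliminate S.
Round 2: R 6, P 3, Q 7. Eliminate P.
Round 3: R 6, Q 10. Q has a majority.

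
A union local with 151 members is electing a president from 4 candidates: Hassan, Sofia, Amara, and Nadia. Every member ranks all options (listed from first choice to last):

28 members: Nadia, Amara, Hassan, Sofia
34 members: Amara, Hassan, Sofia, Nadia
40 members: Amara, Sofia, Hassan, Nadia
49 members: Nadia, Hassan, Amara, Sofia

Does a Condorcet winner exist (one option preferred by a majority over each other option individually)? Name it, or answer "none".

Nadia vs Hassan: 77–74 for Nadia.
Nadia vs Sofia: 77–74 for Nadia.
Nadia vs Amara: 77–74 for Nadia.
Nadia beats every other option head-to-head.

Nadia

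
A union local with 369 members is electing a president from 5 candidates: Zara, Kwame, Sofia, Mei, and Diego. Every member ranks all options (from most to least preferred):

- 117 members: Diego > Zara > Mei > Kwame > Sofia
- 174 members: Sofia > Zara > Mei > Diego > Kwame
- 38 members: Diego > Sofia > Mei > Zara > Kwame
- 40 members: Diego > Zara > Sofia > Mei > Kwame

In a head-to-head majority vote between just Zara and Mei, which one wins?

Zara

Voters preferring Zara to Mei: 331; preferring Mei to Zara: 38.
Zara wins the head-to-head.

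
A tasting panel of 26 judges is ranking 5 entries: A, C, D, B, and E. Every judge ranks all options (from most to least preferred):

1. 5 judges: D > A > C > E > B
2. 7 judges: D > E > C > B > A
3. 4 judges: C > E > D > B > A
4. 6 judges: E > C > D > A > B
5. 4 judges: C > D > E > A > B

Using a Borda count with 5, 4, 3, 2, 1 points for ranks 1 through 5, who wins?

A: 5·4 + 7·1 + 4·1 + 6·2 + 4·2 = 51
C: 5·3 + 7·3 + 4·5 + 6·4 + 4·5 = 100
D: 5·5 + 7·5 + 4·3 + 6·3 + 4·4 = 106
B: 5·1 + 7·2 + 4·2 + 6·1 + 4·1 = 37
E: 5·2 + 7·4 + 4·4 + 6·5 + 4·3 = 96
D has the highest Borda score (106).

D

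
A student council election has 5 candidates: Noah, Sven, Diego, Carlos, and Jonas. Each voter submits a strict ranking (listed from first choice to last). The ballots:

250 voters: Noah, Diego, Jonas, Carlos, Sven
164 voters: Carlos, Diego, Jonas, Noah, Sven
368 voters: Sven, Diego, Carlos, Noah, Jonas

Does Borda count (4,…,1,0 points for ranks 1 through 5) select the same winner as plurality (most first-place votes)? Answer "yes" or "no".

Borda — scores: Noah 1532, Sven 1472, Diego 2346, Carlos 1642, Jonas 828. Winner: Diego.
Plurality — first-place votes: Noah 250, Sven 368, Diego 0, Carlos 164, Jonas 0. Winner: Sven.
The two methods disagree.

no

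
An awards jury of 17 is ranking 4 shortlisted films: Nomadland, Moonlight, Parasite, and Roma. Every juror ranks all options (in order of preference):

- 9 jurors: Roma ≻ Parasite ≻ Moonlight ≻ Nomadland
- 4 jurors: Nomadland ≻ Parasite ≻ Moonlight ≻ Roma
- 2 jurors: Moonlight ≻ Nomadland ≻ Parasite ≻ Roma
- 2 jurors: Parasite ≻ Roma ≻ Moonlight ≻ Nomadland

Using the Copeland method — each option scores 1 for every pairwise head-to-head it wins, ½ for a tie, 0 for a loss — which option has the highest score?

Roma

Nomadland: loses to Moonlight, Parasite, and Roma → score 0.
Moonlight: beats Nomadland; loses to Parasite and Roma → score 1.
Parasite: beats Nomadland and Moonlight; loses to Roma → score 2.
Roma: beats Nomadland, Moonlight, and Parasite → score 3.
Roma has the best pairwise record.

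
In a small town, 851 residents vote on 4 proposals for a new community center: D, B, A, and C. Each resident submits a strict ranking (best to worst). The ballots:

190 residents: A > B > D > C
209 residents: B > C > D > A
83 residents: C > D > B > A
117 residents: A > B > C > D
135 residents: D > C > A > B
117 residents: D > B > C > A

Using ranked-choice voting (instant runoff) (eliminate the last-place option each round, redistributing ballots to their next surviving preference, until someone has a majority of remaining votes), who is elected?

Round 1: D 252, B 209, A 307, C 83. Eliminate C.
Round 2: D 335, B 209, A 307. Eliminate B.
Round 3: D 544, A 307. D has a majority.

D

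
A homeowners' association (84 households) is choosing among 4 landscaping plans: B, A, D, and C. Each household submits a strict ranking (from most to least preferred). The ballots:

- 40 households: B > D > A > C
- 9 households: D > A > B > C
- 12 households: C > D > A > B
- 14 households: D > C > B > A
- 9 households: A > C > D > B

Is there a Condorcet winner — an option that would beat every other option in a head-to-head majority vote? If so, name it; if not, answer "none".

D vs B: 44–40 for D.
D vs A: 75–9 for D.
D vs C: 63–21 for D.
D beats every other option head-to-head.

D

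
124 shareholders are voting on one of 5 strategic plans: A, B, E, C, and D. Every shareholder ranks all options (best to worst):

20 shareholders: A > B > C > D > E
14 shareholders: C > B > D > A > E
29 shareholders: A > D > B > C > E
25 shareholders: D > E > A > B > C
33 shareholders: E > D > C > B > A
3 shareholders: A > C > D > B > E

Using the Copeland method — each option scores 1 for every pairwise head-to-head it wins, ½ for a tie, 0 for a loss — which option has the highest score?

D

A: beats B, E, and C; loses to D → score 3.
B: beats E and C; loses to A and D → score 2.
E: loses to A, B, C, and D → score 0.
C: beats E; loses to A, B, and D → score 1.
D: beats A, B, E, and C → score 4.
D has the best pairwise record.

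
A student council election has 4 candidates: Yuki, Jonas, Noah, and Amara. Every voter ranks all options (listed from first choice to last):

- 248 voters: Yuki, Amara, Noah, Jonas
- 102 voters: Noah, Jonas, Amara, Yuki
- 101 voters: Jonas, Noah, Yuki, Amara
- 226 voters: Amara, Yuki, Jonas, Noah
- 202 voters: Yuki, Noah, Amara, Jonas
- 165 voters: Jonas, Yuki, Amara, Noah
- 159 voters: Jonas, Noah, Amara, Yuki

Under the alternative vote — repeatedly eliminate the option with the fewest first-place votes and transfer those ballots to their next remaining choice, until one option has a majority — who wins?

Yuki

Round 1: Yuki 450, Jonas 425, Noah 102, Amara 226. Eliminate Noah.
Round 2: Yuki 450, Jonas 527, Amara 226. Eliminate Amara.
Round 3: Yuki 676, Jonas 527. Yuki has a majority.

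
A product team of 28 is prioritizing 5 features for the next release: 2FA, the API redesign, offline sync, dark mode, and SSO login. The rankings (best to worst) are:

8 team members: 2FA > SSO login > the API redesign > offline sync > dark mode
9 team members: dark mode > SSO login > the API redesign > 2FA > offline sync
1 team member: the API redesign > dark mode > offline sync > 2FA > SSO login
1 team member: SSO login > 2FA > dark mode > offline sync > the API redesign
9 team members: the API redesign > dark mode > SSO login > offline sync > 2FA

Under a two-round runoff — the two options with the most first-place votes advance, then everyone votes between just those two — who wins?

Round 1 first-place votes: 2FA 8, the API redesign 10, offline sync 0, dark mode 9, SSO login 1.
the API redesign and dark mode advance.
Runoff: the API redesign is preferred to dark mode by 18 voters; dark mode by 10.
the API redesign wins the runoff.

the API redesign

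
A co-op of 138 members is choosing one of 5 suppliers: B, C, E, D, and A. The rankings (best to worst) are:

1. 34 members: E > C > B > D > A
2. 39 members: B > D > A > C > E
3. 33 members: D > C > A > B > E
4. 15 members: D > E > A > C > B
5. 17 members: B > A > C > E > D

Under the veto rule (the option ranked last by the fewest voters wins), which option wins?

C

Last-place votes: B 15, C 0, E 72, D 17, A 34.
C is ranked last by the fewest voters, so C wins.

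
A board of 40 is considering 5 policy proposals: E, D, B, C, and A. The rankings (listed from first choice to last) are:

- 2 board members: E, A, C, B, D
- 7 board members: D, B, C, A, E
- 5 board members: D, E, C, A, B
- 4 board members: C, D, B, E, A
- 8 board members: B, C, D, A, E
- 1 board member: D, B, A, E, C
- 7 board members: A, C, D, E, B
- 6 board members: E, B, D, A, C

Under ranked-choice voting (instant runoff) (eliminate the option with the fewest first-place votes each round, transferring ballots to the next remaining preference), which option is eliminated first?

C

Round 1: E 8, D 13, B 8, C 4, A 7. Eliminate C.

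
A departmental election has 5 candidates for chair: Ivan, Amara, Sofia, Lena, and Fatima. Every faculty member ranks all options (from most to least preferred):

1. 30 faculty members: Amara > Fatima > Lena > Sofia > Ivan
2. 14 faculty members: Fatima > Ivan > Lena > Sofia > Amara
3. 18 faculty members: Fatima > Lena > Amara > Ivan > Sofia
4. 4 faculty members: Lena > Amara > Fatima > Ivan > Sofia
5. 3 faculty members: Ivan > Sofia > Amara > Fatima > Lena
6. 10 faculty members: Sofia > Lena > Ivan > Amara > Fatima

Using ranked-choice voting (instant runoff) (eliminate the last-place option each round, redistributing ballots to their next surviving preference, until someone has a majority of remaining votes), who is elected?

Round 1: Ivan 3, Amara 30, Sofia 10, Lena 4, Fatima 32. Eliminate Ivan.
Round 2: Amara 30, Sofia 13, Lena 4, Fatima 32. Eliminate Lena.
Round 3: Amara 34, Sofia 13, Fatima 32. Eliminate Sofia.
Round 4: Amara 47, Fatima 32. Amara has a majority.

Amara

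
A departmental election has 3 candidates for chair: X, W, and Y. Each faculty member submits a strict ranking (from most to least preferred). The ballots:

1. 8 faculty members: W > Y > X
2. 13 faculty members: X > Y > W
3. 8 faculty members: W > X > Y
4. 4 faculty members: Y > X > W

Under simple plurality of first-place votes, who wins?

W

First-place votes: X 13, W 16, Y 4.
W has the most first-place votes.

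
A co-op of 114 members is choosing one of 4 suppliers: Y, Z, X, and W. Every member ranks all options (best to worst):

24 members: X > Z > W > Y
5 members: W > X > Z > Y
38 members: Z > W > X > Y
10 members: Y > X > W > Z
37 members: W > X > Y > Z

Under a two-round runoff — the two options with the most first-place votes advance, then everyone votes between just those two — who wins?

Round 1 first-place votes: Y 10, Z 38, X 24, W 42.
W and Z advance.
Runoff: W is preferred to Z by 52 voters; Z by 62.
Z wins the runoff.

Z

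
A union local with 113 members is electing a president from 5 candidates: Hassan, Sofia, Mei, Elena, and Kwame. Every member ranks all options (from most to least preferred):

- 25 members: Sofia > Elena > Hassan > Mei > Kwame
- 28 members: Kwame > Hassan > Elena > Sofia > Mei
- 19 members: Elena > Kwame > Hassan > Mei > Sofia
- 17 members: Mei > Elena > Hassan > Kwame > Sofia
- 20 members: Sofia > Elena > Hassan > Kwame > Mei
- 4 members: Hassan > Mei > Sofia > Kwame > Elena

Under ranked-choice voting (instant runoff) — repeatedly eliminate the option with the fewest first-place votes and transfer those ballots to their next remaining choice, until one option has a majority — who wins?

Kwame

Round 1: Hassan 4, Sofia 45, Mei 17, Elena 19, Kwame 28. Eliminate Hassan.
Round 2: Sofia 45, Mei 21, Elena 19, Kwame 28. Eliminate Elena.
Round 3: Sofia 45, Mei 21, Kwame 47. Eliminate Mei.
Round 4: Sofia 49, Kwame 64. Kwame has a majority.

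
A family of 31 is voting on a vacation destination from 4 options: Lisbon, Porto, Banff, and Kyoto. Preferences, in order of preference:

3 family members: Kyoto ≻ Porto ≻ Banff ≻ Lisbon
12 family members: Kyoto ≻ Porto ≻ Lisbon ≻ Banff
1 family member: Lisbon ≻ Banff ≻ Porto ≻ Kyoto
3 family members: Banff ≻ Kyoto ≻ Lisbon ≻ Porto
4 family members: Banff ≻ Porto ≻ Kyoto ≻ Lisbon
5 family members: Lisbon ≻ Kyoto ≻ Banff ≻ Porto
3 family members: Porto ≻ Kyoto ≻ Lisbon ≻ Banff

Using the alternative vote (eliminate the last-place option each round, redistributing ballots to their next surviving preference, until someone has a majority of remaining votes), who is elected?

Round 1: Lisbon 6, Porto 3, Banff 7, Kyoto 15. Eliminate Porto.
Round 2: Lisbon 6, Banff 7, Kyoto 18. Kyoto has a majority.

Kyoto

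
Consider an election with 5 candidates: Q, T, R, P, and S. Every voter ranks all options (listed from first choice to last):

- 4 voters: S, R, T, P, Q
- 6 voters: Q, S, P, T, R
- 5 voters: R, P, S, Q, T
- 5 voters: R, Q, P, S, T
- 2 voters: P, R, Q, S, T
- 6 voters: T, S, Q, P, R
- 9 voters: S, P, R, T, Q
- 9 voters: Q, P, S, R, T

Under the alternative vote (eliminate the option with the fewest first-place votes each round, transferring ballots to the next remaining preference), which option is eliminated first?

Round 1: Q 15, T 6, R 10, P 2, S 13. Eliminate P.

P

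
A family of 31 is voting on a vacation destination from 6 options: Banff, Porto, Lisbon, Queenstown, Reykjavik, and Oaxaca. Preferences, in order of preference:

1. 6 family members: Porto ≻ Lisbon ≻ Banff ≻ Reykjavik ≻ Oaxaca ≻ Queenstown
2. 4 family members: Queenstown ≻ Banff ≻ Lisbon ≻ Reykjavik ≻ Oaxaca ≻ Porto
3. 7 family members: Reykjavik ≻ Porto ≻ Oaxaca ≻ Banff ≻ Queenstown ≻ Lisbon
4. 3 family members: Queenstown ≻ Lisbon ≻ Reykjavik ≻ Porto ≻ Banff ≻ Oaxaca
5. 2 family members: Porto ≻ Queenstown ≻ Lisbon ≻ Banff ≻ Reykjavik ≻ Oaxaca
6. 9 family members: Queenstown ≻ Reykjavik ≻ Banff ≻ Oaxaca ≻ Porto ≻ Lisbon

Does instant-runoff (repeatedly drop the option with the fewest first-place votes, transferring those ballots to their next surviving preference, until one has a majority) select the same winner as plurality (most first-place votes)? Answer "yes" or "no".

Instant-runoff — R1 Banff 0, Porto 8, Lisbon 0, Queenstown 16, Reykjavik 7, Oaxaca 0 (Queenstown winner). Winner: Queenstown.
Plurality — first-place votes: Banff 0, Porto 8, Lisbon 0, Queenstown 16, Reykjavik 7, Oaxaca 0. Winner: Queenstown.
The two methods agree.

yes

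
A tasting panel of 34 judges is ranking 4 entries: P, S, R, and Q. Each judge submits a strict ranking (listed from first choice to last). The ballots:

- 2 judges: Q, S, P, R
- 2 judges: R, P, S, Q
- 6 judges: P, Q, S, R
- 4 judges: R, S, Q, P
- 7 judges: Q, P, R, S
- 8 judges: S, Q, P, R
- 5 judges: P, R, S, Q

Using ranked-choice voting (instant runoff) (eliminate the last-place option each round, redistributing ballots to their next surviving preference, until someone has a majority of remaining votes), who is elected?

Round 1: P 11, S 8, R 6, Q 9. Eliminate R.
Round 2: P 13, S 12, Q 9. Eliminate Q.
Round 3: P 20, S 14. P has a majority.

P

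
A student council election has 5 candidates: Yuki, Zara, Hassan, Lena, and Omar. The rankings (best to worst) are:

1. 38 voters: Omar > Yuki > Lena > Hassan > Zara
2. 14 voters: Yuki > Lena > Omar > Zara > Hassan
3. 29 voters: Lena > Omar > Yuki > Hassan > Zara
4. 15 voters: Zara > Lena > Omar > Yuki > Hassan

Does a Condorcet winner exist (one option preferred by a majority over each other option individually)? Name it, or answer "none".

Checking pairwise contests:
Omar beats Yuki 82–14.
Yuki beats Zara 81–15.
Yuki beats Hassan 96–0.
Yuki beats Lena 52–44.
Lena beats Omar 58–38.
Every option loses at least one head-to-head, so there is no Condorcet winner.

none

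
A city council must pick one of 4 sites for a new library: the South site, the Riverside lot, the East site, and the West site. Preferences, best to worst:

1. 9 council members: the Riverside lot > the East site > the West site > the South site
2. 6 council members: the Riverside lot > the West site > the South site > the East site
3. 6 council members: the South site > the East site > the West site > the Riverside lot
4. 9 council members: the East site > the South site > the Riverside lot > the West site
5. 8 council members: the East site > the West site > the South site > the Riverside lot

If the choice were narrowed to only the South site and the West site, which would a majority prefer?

Voters preferring the South site to the West site: 15; preferring the West site to the South site: 23.
the West site wins the head-to-head.

the West site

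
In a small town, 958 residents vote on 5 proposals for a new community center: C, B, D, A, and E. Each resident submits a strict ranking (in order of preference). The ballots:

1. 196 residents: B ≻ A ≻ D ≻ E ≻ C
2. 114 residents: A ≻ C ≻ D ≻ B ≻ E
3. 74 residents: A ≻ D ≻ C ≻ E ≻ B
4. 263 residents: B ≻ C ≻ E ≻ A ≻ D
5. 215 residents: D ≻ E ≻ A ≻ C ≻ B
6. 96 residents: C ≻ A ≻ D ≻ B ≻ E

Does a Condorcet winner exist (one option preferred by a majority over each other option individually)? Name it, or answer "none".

A

A vs C: 599–359 for A.
A vs B: 499–459 for A.
A vs D: 743–215 for A.
A vs E: 480–478 for A.
A beats every other option head-to-head.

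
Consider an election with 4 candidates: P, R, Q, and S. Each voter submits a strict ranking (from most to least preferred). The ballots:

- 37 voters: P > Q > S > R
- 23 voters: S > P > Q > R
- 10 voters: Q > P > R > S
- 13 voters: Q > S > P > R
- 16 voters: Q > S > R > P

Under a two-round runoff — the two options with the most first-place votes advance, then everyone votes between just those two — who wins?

P

Round 1 first-place votes: P 37, R 0, Q 39, S 23.
Q and P advance.
Runoff: Q is preferred to P by 39 voters; P by 60.
P wins the runoff.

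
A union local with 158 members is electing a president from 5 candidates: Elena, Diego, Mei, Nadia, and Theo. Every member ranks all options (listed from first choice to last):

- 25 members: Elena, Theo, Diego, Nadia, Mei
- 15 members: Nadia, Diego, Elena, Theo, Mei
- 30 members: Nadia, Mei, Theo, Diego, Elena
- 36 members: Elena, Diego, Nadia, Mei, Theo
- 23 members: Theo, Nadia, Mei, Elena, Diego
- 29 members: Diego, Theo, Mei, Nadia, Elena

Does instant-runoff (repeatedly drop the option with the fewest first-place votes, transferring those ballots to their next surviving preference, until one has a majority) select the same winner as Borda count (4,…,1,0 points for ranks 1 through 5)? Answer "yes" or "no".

Instant-runoff — R1 Elena 61, Diego 29, Mei 0, Nadia 45, Theo 23 (Mei out); R2 Elena 61, Diego 29, Nadia 45, Theo 23 (Theo out); R3 Elena 61, Diego 29, Nadia 68 (Diego out); R4 Elena 61, Nadia 97 (Nadia winner). Winner: Nadia.
Borda — scores: Elena 297, Diego 349, Mei 230, Nadia 375, Theo 329. Winner: Nadia.
The two methods agree.

yes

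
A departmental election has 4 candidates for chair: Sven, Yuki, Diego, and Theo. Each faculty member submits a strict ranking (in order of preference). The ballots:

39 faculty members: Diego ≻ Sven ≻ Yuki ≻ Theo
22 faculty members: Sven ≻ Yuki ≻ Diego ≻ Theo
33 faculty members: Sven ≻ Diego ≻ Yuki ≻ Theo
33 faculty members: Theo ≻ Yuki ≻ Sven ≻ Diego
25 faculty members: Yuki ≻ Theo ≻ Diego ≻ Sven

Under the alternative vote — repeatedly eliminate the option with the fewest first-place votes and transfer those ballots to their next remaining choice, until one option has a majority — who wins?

Round 1: Sven 55, Yuki 25, Diego 39, Theo 33. Eliminate Yuki.
Round 2: Sven 55, Diego 39, Theo 58. Eliminate Diego.
Round 3: Sven 94, Theo 58. Sven has a majority.

Sven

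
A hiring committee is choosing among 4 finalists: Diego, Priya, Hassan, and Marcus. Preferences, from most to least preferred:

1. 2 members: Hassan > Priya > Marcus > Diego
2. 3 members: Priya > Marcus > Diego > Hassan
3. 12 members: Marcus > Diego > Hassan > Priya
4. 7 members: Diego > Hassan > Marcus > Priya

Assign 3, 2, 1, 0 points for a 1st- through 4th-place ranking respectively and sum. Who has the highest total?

Diego: 2·0 + 3·1 + 12·2 + 7·3 = 48
Priya: 2·2 + 3·3 + 12·0 + 7·0 = 13
Hassan: 2·3 + 3·0 + 12·1 + 7·2 = 32
Marcus: 2·1 + 3·2 + 12·3 + 7·1 = 51
Marcus has the highest Borda score (51).

Marcus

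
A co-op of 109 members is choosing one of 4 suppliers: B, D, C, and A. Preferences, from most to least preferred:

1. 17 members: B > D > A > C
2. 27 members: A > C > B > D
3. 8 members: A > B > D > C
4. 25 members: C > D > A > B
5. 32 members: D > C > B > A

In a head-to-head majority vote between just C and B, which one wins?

Voters preferring C to B: 84; preferring B to C: 25.
C wins the head-to-head.

C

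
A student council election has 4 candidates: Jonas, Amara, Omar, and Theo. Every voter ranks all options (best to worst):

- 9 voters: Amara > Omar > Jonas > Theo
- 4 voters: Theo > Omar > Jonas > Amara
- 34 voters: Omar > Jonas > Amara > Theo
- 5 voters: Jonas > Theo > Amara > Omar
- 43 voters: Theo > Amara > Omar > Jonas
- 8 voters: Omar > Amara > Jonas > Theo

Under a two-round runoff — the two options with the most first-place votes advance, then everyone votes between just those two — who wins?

Theo

Round 1 first-place votes: Jonas 5, Amara 9, Omar 42, Theo 47.
Theo and Omar advance.
Runoff: Theo is preferred to Omar by 52 voters; Omar by 51.
Theo wins the runoff.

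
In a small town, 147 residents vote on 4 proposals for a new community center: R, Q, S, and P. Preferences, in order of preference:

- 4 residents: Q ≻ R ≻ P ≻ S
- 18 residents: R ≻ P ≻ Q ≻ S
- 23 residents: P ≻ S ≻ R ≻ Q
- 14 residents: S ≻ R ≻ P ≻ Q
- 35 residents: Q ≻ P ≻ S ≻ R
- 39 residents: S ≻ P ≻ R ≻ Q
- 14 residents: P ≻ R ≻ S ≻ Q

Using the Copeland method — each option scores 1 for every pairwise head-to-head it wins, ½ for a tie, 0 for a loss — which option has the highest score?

P

R: beats Q; loses to S and P → score 1.
Q: loses to R, S, and P → score 0.
S: beats R and Q; loses to P → score 2.
P: beats R, Q, and S → score 3.
P has the best pairwise record.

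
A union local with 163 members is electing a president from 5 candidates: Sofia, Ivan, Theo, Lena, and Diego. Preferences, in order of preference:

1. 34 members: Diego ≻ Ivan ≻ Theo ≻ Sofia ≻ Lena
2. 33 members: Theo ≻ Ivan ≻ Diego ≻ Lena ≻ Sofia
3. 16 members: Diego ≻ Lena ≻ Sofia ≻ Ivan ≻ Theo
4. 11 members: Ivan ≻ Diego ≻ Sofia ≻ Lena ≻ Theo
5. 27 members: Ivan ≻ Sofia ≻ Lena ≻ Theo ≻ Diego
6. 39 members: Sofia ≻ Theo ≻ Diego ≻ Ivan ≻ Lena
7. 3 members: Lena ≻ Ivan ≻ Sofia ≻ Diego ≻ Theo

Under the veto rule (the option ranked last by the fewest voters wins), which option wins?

Ivan

Last-place votes: Sofia 33, Ivan 0, Theo 30, Lena 73, Diego 27.
Ivan is ranked last by the fewest voters, so Ivan wins.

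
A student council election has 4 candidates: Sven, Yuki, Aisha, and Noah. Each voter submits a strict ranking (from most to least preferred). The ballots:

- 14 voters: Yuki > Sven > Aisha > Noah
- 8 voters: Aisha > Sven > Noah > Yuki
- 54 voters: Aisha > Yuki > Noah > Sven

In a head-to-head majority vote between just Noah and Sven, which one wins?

Noah

Voters preferring Noah to Sven: 54; preferring Sven to Noah: 22.
Noah wins the head-to-head.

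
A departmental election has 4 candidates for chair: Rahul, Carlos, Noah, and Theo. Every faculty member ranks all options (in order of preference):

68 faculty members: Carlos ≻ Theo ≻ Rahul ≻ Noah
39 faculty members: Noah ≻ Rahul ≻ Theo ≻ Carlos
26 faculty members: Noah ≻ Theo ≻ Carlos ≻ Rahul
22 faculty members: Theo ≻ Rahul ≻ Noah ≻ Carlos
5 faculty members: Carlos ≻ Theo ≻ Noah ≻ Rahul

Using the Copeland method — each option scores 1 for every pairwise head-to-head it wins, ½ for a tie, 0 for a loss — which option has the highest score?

Rahul: beats Noah; loses to Carlos and Theo → score 1.
Carlos: beats Rahul; loses to Noah and Theo → score 1.
Noah: beats Carlos; loses to Rahul and Theo → score 1.
Theo: beats Rahul, Carlos, and Noah → score 3.
Theo has the best pairwise record.

Theo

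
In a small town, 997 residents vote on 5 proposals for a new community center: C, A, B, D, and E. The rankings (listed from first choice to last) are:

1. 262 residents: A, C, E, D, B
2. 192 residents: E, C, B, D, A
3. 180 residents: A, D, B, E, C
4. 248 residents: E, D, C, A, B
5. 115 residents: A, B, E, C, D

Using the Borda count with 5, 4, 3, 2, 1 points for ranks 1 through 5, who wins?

C: 262·4 + 192·4 + 180·1 + 248·3 + 115·2 = 2970
A: 262·5 + 192·1 + 180·5 + 248·2 + 115·5 = 3473
B: 262·1 + 192·3 + 180·3 + 248·1 + 115·4 = 2086
D: 262·2 + 192·2 + 180·4 + 248·4 + 115·1 = 2735
E: 262·3 + 192·5 + 180·2 + 248·5 + 115·3 = 3691
E has the highest Borda score (3691).

E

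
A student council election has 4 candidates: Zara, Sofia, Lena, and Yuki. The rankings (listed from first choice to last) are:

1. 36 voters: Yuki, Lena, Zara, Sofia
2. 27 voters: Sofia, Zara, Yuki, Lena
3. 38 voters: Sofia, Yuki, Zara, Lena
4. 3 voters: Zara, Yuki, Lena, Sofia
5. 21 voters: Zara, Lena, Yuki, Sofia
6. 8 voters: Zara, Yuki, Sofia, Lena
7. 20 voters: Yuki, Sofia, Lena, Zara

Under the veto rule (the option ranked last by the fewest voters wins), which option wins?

Yuki

Last-place votes: Zara 20, Sofia 60, Lena 73, Yuki 0.
Yuki is ranked last by the fewest voters, so Yuki wins.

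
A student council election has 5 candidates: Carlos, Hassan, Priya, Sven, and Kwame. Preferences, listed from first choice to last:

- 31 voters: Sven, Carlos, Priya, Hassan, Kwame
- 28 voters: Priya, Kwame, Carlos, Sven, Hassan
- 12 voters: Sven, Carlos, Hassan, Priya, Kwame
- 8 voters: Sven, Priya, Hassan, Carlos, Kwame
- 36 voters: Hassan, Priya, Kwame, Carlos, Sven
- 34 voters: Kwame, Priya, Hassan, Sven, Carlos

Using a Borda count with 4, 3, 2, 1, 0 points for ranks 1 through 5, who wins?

Priya

Carlos: 31·3 + 28·2 + 12·3 + 8·1 + 36·1 + 34·0 = 229
Hassan: 31·1 + 28·0 + 12·2 + 8·2 + 36·4 + 34·2 = 283
Priya: 31·2 + 28·4 + 12·1 + 8·3 + 36·3 + 34·3 = 420
Sven: 31·4 + 28·1 + 12·4 + 8·4 + 36·0 + 34·1 = 266
Kwame: 31·0 + 28·3 + 12·0 + 8·0 + 36·2 + 34·4 = 292
Priya has the highest Borda score (420).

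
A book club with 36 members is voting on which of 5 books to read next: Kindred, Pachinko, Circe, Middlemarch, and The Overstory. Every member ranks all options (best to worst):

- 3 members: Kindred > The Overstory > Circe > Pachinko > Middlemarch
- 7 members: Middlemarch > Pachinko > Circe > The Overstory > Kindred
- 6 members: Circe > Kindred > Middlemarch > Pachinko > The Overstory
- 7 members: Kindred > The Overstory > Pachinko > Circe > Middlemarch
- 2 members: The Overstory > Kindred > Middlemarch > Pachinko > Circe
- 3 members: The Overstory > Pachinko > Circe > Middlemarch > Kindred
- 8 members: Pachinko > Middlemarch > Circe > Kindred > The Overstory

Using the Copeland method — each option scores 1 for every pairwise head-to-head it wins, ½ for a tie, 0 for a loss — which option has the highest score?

Kindred: beats The Overstory; ties Pachinko and Middlemarch; loses to Circe → score 2.
Pachinko: beats Circe, Middlemarch, and The Overstory; ties Kindred → score 3.5.
Circe: beats Kindred, Middlemarch, and The Overstory; loses to Pachinko → score 3.
Middlemarch: beats The Overstory; ties Kindred; loses to Pachinko and Circe → score 1.5.
The Overstory: loses to Kindred, Pachinko, Circe, and Middlemarch → score 0.
Pachinko has the best pairwise record.

Pachinko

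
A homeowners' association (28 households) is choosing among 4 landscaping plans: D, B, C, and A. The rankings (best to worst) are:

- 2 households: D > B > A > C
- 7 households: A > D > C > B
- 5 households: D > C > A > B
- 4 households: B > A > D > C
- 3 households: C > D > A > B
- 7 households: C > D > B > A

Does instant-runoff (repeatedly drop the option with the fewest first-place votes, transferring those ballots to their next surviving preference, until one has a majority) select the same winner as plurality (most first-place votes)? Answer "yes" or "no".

yes

Instant-runoff — R1 D 7, B 4, C 10, A 7 (B out); R2 D 7, C 10, A 11 (D out); R3 C 15, A 13 (C winner). Winner: C.
Plurality — first-place votes: D 7, B 4, C 10, A 7. Winner: C.
The two methods agree.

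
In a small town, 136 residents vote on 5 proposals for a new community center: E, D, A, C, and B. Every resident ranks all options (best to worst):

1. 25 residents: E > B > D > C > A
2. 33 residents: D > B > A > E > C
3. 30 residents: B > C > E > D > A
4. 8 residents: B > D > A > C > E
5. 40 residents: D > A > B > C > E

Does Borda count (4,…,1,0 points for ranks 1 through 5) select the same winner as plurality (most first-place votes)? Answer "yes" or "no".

Borda — scores: E 193, D 396, A 202, C 163, B 406. Winner: B.
Plurality — first-place votes: E 25, D 73, A 0, C 0, B 38. Winner: D.
The two methods disagree.

no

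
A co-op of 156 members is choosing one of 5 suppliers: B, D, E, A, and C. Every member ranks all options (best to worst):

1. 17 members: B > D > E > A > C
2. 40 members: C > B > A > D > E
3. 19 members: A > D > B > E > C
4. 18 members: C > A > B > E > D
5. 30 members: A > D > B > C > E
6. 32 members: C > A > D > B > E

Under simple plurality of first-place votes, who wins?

C

First-place votes: B 17, D 0, E 0, A 49, C 90.
C has the most first-place votes.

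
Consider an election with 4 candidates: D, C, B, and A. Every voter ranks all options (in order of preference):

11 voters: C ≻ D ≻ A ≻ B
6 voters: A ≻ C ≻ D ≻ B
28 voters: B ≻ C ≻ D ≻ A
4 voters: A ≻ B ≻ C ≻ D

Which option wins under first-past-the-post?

B

First-place votes: D 0, C 11, B 28, A 10.
B has the most first-place votes.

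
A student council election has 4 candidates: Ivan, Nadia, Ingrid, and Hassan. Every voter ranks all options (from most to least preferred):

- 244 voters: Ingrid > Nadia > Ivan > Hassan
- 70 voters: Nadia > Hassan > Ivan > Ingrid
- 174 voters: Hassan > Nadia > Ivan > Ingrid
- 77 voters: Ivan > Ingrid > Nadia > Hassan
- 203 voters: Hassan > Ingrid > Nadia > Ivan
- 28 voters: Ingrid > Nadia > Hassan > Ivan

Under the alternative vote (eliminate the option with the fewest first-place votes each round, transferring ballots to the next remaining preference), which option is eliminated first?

Nadia

Round 1: Ivan 77, Nadia 70, Ingrid 272, Hassan 377. Eliminate Nadia.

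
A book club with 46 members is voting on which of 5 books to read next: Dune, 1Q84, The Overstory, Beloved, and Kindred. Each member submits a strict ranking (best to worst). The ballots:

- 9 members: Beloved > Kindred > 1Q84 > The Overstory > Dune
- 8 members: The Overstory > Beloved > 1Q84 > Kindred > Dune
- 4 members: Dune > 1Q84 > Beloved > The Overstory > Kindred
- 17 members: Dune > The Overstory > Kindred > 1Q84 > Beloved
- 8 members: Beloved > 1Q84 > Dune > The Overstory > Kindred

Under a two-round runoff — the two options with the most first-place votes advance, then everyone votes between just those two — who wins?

Round 1 first-place votes: Dune 21, 1Q84 0, The Overstory 8, Beloved 17, Kindred 0.
Dune and Beloved advance.
Runoff: Dune is preferred to Beloved by 21 voters; Beloved by 25.
Beloved wins the runoff.

Beloved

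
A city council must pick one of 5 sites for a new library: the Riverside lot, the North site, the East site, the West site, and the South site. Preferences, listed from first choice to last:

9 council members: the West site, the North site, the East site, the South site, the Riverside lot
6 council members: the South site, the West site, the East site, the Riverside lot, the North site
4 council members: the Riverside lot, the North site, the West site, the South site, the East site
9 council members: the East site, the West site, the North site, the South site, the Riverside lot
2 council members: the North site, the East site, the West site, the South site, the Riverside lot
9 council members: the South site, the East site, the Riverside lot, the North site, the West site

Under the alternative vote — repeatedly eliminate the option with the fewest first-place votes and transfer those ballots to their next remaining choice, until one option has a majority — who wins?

the West site

Round 1: the Riverside lot 4, the North site 2, the East site 9, the West site 9, the South site 15. Eliminate the North site.
Round 2: the Riverside lot 4, the East site 11, the West site 9, the South site 15. Eliminate the Riverside lot.
Round 3: the East site 11, the West site 13, the South site 15. Eliminate the East site.
Round 4: the West site 24, the South site 15. The West site has a majority.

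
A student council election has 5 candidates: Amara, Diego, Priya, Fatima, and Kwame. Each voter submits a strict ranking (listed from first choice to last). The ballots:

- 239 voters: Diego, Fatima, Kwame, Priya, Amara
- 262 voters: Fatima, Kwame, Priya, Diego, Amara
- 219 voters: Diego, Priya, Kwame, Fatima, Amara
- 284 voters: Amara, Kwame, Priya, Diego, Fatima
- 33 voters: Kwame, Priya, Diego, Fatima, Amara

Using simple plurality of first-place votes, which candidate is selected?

Diego

First-place votes: Amara 284, Diego 458, Priya 0, Fatima 262, Kwame 33.
Diego has the most first-place votes.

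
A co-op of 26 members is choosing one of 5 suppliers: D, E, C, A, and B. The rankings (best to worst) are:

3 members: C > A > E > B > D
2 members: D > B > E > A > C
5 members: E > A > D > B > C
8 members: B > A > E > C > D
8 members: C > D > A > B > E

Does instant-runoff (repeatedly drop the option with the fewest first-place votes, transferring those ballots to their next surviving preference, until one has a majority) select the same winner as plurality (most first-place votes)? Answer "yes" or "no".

Instant-runoff — R1 D 2, E 5, C 11, A 0, B 8 (A out); R2 D 2, E 5, C 11, B 8 (D out); R3 E 5, C 11, B 10 (E out); R4 C 11, B 15 (B winner). Winner: B.
Plurality — first-place votes: D 2, E 5, C 11, A 0, B 8. Winner: C.
The two methods disagree.

no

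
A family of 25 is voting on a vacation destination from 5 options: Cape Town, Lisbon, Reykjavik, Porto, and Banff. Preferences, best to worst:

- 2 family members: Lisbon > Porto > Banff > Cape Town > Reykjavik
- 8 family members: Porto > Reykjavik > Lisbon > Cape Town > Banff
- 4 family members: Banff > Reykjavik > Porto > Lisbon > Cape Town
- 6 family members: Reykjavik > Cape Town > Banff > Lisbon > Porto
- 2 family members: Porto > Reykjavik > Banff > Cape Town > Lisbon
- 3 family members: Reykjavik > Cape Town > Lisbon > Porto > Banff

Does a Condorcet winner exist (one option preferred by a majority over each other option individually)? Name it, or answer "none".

Reykjavik

Reykjavik vs Cape Town: 23–2 for Reykjavik.
Reykjavik vs Lisbon: 23–2 for Reykjavik.
Reykjavik vs Porto: 13–12 for Reykjavik.
Reykjavik vs Banff: 19–6 for Reykjavik.
Reykjavik beats every other option head-to-head.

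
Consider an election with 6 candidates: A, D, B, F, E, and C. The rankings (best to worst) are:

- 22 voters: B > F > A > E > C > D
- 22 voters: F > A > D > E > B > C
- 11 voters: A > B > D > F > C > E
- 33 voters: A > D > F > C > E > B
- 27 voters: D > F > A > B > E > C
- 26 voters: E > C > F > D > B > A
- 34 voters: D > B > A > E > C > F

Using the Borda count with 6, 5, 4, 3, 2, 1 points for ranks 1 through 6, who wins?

A: 22·4 + 22·5 + 11·6 + 33·6 + 27·4 + 26·1 + 34·4 = 732
D: 22·1 + 22·4 + 11·4 + 33·5 + 27·6 + 26·3 + 34·6 = 763
B: 22·6 + 22·2 + 11·5 + 33·1 + 27·3 + 26·2 + 34·5 = 567
F: 22·5 + 22·6 + 11·3 + 33·4 + 27·5 + 26·4 + 34·1 = 680
E: 22·3 + 22·3 + 11·1 + 33·2 + 27·2 + 26·6 + 34·3 = 521
C: 22·2 + 22·1 + 11·2 + 33·3 + 27·1 + 26·5 + 34·2 = 412
D has the highest Borda score (763).

D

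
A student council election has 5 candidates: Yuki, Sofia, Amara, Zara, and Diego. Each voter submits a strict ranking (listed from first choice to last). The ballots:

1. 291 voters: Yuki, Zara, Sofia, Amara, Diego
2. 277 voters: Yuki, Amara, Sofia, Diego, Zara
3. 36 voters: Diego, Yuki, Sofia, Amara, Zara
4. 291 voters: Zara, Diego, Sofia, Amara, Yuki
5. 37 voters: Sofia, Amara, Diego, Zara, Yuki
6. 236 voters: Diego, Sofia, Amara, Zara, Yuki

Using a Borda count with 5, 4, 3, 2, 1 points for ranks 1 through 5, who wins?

Sofia

Yuki: 291·5 + 277·5 + 36·4 + 291·1 + 37·1 + 236·1 = 3548
Sofia: 291·3 + 277·3 + 36·3 + 291·3 + 37·5 + 236·4 = 3814
Amara: 291·2 + 277·4 + 36·2 + 291·2 + 37·4 + 236·3 = 3200
Zara: 291·4 + 277·1 + 36·1 + 291·5 + 37·2 + 236·2 = 3478
Diego: 291·1 + 277·2 + 36·5 + 291·4 + 37·3 + 236·5 = 3480
Sofia has the highest Borda score (3814).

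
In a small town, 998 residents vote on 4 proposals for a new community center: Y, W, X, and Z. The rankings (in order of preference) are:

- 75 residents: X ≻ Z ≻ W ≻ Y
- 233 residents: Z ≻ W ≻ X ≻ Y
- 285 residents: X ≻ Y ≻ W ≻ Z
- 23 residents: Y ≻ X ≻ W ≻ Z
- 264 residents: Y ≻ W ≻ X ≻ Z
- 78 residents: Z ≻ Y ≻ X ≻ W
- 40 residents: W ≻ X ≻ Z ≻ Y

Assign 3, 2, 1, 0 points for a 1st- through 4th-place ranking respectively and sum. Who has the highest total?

Y: 75·0 + 233·0 + 285·2 + 23·3 + 264·3 + 78·2 + 40·0 = 1587
W: 75·1 + 233·2 + 285·1 + 23·1 + 264·2 + 78·0 + 40·3 = 1497
X: 75·3 + 233·1 + 285·3 + 23·2 + 264·1 + 78·1 + 40·2 = 1781
Z: 75·2 + 233·3 + 285·0 + 23·0 + 264·0 + 78·3 + 40·1 = 1123
X has the highest Borda score (1781).

X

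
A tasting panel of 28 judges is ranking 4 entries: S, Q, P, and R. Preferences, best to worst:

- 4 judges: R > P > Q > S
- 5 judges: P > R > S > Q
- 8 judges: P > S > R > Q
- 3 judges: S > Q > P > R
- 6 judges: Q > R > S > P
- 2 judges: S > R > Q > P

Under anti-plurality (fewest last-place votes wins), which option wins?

Last-place votes: S 4, Q 13, P 8, R 3.
R is ranked last by the fewest voters, so R wins.

R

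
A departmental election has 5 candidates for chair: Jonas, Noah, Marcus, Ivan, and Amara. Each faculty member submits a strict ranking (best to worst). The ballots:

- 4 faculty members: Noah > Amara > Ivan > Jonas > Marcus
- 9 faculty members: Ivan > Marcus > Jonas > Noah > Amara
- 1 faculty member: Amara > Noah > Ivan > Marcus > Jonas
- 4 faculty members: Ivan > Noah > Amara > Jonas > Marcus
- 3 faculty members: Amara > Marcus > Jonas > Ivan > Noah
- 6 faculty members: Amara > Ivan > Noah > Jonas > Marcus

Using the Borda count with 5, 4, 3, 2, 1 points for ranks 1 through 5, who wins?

Jonas: 4·2 + 9·3 + 1·1 + 4·2 + 3·3 + 6·2 = 65
Noah: 4·5 + 9·2 + 1·4 + 4·4 + 3·1 + 6·3 = 79
Marcus: 4·1 + 9·4 + 1·2 + 4·1 + 3·4 + 6·1 = 64
Ivan: 4·3 + 9·5 + 1·3 + 4·5 + 3·2 + 6·4 = 110
Amara: 4·4 + 9·1 + 1·5 + 4·3 + 3·5 + 6·5 = 87
Ivan has the highest Borda score (110).

Ivan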